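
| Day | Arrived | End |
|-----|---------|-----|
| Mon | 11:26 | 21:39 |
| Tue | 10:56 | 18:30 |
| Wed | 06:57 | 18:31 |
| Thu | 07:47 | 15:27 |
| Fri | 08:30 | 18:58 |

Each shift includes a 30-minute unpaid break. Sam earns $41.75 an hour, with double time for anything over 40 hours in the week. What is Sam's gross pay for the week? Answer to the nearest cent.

$2086.11

Mon: 11:26–21:39 = 10 h 13 min; less 30 min break → 9 h 43 min
Tue: 10:56–18:30 = 7 h 34 min; less 30 min break → 7 h 4 min
Wed: 06:57–18:31 = 11 h 34 min; less 30 min break → 11 h 4 min
Thu: 07:47–15:27 = 7 h 40 min; less 30 min break → 7 h 10 min
Fri: 08:30–18:58 = 10 h 28 min; less 30 min break → 9 h 58 min
Total worked: 44 h 59 min = 2699 min.
Regular 40 h 0 min = 2400 min at $41.75/h; overtime 4 h 59 min = 299 min at $83.50/h.
Pay = (2400 × $41.75 + 299 × $83.50) ÷ 60 = $2086.11.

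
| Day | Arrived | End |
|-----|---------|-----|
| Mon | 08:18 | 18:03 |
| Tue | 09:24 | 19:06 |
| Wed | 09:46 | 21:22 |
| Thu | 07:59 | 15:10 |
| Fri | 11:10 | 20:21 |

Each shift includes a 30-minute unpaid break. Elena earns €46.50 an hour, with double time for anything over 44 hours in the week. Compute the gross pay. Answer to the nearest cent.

Mon: 08:18–18:03 = 9 h 45 min; less 30 min break → 9 h 15 min
Tue: 09:24–19:06 = 9 h 42 min; less 30 min break → 9 h 12 min
Wed: 09:46–21:22 = 11 h 36 min; less 30 min break → 11 h 6 min
Thu: 07:59–15:10 = 7 h 11 min; less 30 min break → 6 h 41 min
Fri: 11:10–20:21 = 9 h 11 min; less 30 min break → 8 h 41 min
Total worked: 44 h 55 min = 2695 min.
Regular 44 h 0 min = 2640 min at €46.50/h; overtime 0 h 55 min = 55 min at €93.00/h.
Pay = (2640 × €46.50 + 55 × €93.00) ÷ 60 = €2131.25.

€2131.25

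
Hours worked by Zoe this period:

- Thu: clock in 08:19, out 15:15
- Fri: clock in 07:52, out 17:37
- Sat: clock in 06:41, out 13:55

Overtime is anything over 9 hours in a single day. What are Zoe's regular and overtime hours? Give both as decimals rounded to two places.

Regular 23.17 hours, overtime 0.75 hours

Thu: 08:19–15:15 = 6 h 56 min
Fri: 07:52–17:37 = 9 h 45 min
Sat: 06:41–13:55 = 7 h 14 min
Thu reg 6 h 56 min / OT 0 h 0 min; Fri reg 9 h 0 min / OT 0 h 45 min; Sat reg 7 h 14 min / OT 0 h 0 min.
Totals: regular 23 h 10 min, overtime 0 h 45 min.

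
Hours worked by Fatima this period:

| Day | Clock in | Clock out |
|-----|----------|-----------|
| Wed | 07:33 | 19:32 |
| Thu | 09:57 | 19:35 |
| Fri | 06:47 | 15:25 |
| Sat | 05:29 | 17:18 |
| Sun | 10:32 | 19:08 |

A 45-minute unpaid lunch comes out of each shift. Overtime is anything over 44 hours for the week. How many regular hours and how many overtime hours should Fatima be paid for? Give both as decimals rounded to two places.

Wed: 07:33–19:32 = 11 h 59 min; less 45 min break → 11 h 14 min
Thu: 09:57–19:35 = 9 h 38 min; less 45 min break → 8 h 53 min
Fri: 06:47–15:25 = 8 h 38 min; less 45 min break → 7 h 53 min
Sat: 05:29–17:18 = 11 h 49 min; less 45 min break → 11 h 4 min
Sun: 10:32–19:08 = 8 h 36 min; less 45 min break → 7 h 51 min
Total worked: 46 h 55 min = 46.92 h.
Threshold 44 h → overtime 2 h 55 min, regular 44 h 0 min.

Regular 44.00 hours, overtime 2.92 hours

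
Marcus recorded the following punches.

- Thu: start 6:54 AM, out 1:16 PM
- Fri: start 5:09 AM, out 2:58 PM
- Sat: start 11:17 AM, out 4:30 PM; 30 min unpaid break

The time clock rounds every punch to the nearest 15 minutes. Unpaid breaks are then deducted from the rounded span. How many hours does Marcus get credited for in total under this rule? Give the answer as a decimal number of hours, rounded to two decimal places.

20.75 hours

Thu: in 6:54 AM→7:00 AM, out 1:16 PM→1:15 PM; 6 h 15 min
Fri: in 5:09 AM→5:15 AM, out 2:58 PM→3:00 PM; 9 h 45 min
Sat: in 11:17 AM→11:15 AM, out 4:30 PM→4:30 PM; 5 h 15 min − 30 min = 4 h 45 min
Total credited: 20 h 45 min.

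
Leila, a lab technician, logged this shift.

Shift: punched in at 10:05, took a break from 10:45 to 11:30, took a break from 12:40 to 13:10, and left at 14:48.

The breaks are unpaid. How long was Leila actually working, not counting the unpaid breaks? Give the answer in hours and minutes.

Shift: 10:05–14:48 = 4 h 43 min; less 75 min break → 3 h 28 min

3 h 28 min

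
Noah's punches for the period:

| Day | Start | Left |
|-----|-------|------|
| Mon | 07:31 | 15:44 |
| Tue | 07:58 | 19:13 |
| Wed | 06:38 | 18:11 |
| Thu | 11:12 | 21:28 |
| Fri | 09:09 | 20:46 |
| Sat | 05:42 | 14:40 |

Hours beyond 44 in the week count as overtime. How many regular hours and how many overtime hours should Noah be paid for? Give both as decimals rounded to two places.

Regular 44.00 hours, overtime 17.87 hours

Mon: 07:31–15:44 = 8 h 13 min
Tue: 07:58–19:13 = 11 h 15 min
Wed: 06:38–18:11 = 11 h 33 min
Thu: 11:12–21:28 = 10 h 16 min
Fri: 09:09–20:46 = 11 h 37 min
Sat: 05:42–14:40 = 8 h 58 min
Total worked: 61 h 52 min = 61.87 h.
Threshold 44 h → overtime 17 h 52 min, regular 44 h 0 min.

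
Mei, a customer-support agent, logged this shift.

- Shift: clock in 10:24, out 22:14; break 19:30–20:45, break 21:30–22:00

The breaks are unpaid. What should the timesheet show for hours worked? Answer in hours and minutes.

Shift: 10:24–22:14 = 11 h 50 min; less 105 min break → 10 h 5 min

10 h 5 min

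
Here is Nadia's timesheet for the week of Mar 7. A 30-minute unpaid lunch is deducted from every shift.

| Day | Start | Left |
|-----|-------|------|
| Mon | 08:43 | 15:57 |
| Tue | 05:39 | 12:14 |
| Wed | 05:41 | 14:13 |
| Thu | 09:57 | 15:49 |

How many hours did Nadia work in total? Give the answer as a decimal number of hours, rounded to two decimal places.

Mon: 08:43–15:57 = 7 h 14 min; less 30 min break → 6 h 44 min
Tue: 05:39–12:14 = 6 h 35 min; less 30 min break → 6 h 5 min
Wed: 05:41–14:13 = 8 h 32 min; less 30 min break → 8 h 2 min
Thu: 09:57–15:49 = 5 h 52 min; less 30 min break → 5 h 22 min
Total: 6 h 44 min + 6 h 5 min + 8 h 2 min + 5 h 22 min = 26 h 13 min.

26.22 hours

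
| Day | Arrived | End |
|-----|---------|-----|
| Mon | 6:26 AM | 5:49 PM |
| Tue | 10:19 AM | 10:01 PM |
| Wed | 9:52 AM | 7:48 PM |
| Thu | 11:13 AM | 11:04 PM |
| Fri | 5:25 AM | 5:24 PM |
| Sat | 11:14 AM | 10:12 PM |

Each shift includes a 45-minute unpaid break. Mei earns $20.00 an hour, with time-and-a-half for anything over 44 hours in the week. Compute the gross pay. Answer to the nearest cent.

Mon: 6:26 AM–5:49 PM = 11 h 23 min; less 45 min break → 10 h 38 min
Tue: 10:19 AM–10:01 PM = 11 h 42 min; less 45 min break → 10 h 57 min
Wed: 9:52 AM–7:48 PM = 9 h 56 min; less 45 min break → 9 h 11 min
Thu: 11:13 AM–11:04 PM = 11 h 51 min; less 45 min break → 11 h 6 min
Fri: 5:25 AM–5:24 PM = 11 h 59 min; less 45 min break → 11 h 14 min
Sat: 11:14 AM–10:12 PM = 10 h 58 min; less 45 min break → 10 h 13 min
Total worked: 63 h 19 min = 3799 min.
Regular 44 h 0 min = 2640 min at $20.00/h; overtime 19 h 19 min = 1159 min at $30.00/h.
Pay = (2640 × $20.00 + 1159 × $30.00) ÷ 60 = $1459.50.

$1459.50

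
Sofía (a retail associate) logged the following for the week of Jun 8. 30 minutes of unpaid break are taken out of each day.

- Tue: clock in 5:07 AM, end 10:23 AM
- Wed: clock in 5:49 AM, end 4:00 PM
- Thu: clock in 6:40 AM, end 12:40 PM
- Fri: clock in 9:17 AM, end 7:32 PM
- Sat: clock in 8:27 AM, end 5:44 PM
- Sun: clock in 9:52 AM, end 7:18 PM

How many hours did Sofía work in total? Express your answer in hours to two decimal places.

47.42 hours

Tue: 5:07 AM–10:23 AM = 5 h 16 min; less 30 min break → 4 h 46 min
Wed: 5:49 AM–4:00 PM = 10 h 11 min; less 30 min break → 9 h 41 min
Thu: 6:40 AM–12:40 PM = 6 h 0 min; less 30 min break → 5 h 30 min
Fri: 9:17 AM–7:32 PM = 10 h 15 min; less 30 min break → 9 h 45 min
Sat: 8:27 AM–5:44 PM = 9 h 17 min; less 30 min break → 8 h 47 min
Sun: 9:52 AM–7:18 PM = 9 h 26 min; less 30 min break → 8 h 56 min
Total: 4 h 46 min + 9 h 41 min + 5 h 30 min + 9 h 45 min + 8 h 47 min + 8 h 56 min = 47 h 25 min.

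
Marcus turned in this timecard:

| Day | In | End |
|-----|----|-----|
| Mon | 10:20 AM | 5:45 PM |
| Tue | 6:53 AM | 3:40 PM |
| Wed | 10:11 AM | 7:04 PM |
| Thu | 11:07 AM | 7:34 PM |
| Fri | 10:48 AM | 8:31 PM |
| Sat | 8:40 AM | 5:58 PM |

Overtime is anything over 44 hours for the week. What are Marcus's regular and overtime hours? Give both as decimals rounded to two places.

Regular 44.00 hours, overtime 8.55 hours

Mon: 10:20 AM–5:45 PM = 7 h 25 min
Tue: 6:53 AM–3:40 PM = 8 h 47 min
Wed: 10:11 AM–7:04 PM = 8 h 53 min
Thu: 11:07 AM–7:34 PM = 8 h 27 min
Fri: 10:48 AM–8:31 PM = 9 h 43 min
Sat: 8:40 AM–5:58 PM = 9 h 18 min
Total worked: 52 h 33 min = 52.55 h.
Threshold 44 h → overtime 8 h 33 min, regular 44 h 0 min.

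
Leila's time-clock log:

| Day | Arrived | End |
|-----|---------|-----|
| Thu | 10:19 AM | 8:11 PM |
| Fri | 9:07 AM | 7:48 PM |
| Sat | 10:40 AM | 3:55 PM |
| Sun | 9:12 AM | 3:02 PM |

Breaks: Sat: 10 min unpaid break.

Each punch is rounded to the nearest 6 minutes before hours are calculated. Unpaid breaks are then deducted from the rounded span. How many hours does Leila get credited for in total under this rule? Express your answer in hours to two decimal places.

Thu: in 10:19 AM→10:18 AM, out 8:11 PM→8:12 PM; 9 h 54 min
Fri: in 9:07 AM→9:06 AM, out 7:48 PM→7:48 PM; 10 h 42 min
Sat: in 10:40 AM→10:42 AM, out 3:55 PM→3:54 PM; 5 h 12 min − 10 min = 5 h 2 min
Sun: in 9:12 AM→9:12 AM, out 3:02 PM→3:00 PM; 5 h 48 min
Total credited: 31 h 26 min.

31.43 hours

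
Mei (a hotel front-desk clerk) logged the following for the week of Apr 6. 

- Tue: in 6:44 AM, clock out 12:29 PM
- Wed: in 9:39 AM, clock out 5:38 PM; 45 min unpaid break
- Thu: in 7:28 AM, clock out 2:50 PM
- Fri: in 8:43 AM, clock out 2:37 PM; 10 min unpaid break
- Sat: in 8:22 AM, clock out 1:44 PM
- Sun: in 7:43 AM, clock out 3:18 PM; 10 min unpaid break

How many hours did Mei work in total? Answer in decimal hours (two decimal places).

Tue: 6:44 AM–12:29 PM = 5 h 45 min
Wed: 9:39 AM–5:38 PM = 7 h 59 min; less 45 min break → 7 h 14 min
Thu: 7:28 AM–2:50 PM = 7 h 22 min
Fri: 8:43 AM–2:37 PM = 5 h 54 min; less 10 min break → 5 h 44 min
Sat: 8:22 AM–1:44 PM = 5 h 22 min
Sun: 7:43 AM–3:18 PM = 7 h 35 min; less 10 min break → 7 h 25 min
Total: 5 h 45 min + 7 h 14 min + 7 h 22 min + 5 h 44 min + 5 h 22 min + 7 h 25 min = 38 h 52 min.

38.87 hours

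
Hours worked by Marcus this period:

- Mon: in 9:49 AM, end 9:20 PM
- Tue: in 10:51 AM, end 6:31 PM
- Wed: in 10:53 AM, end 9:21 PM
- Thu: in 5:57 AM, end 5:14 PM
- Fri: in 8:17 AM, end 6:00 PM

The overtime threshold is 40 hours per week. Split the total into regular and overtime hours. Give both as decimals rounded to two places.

Regular 40.00 hours, overtime 10.65 hours

Mon: 9:49 AM–9:20 PM = 11 h 31 min
Tue: 10:51 AM–6:31 PM = 7 h 40 min
Wed: 10:53 AM–9:21 PM = 10 h 28 min
Thu: 5:57 AM–5:14 PM = 11 h 17 min
Fri: 8:17 AM–6:00 PM = 9 h 43 min
Total worked: 50 h 39 min = 50.65 h.
Threshold 40 h → overtime 10 h 39 min, regular 40 h 0 min.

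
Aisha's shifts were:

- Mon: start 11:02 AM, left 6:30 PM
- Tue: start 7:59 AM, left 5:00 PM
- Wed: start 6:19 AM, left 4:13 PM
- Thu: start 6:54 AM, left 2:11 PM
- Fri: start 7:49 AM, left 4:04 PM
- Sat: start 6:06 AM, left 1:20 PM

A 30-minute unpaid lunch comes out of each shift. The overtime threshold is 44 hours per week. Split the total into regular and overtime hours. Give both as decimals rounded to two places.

Mon: 11:02 AM–6:30 PM = 7 h 28 min; less 30 min break → 6 h 58 min
Tue: 7:59 AM–5:00 PM = 9 h 1 min; less 30 min break → 8 h 31 min
Wed: 6:19 AM–4:13 PM = 9 h 54 min; less 30 min break → 9 h 24 min
Thu: 6:54 AM–2:11 PM = 7 h 17 min; less 30 min break → 6 h 47 min
Fri: 7:49 AM–4:04 PM = 8 h 15 min; less 30 min break → 7 h 45 min
Sat: 6:06 AM–1:20 PM = 7 h 14 min; less 30 min break → 6 h 44 min
Total worked: 46 h 9 min = 46.15 h.
Threshold 44 h → overtime 2 h 9 min, regular 44 h 0 min.

Regular 44.00 hours, overtime 2.15 hours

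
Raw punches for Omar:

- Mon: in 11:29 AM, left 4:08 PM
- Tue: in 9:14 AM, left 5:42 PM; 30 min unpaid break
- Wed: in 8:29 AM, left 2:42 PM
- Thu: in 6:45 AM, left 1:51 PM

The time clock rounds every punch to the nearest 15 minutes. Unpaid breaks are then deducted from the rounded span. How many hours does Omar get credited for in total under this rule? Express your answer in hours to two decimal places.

Mon: in 11:29 AM→11:30 AM, out 4:08 PM→4:15 PM; 4 h 45 min
Tue: in 9:14 AM→9:15 AM, out 5:42 PM→5:45 PM; 8 h 30 min − 30 min = 8 h 0 min
Wed: in 8:29 AM→8:30 AM, out 2:42 PM→2:45 PM; 6 h 15 min
Thu: in 6:45 AM→6:45 AM, out 1:51 PM→1:45 PM; 7 h 0 min
Total credited: 26 h 0 min.

26.00 hours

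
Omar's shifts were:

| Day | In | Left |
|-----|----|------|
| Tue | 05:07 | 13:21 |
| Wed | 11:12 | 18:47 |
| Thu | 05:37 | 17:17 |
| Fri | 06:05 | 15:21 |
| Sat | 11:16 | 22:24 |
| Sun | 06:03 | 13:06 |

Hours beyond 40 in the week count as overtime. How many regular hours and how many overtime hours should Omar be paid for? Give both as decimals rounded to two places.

Tue: 05:07–13:21 = 8 h 14 min
Wed: 11:12–18:47 = 7 h 35 min
Thu: 05:37–17:17 = 11 h 40 min
Fri: 06:05–15:21 = 9 h 16 min
Sat: 11:16–22:24 = 11 h 8 min
Sun: 06:03–13:06 = 7 h 3 min
Total worked: 54 h 56 min = 54.93 h.
Threshold 40 h → overtime 14 h 56 min, regular 40 h 0 min.

Regular 40.00 hours, overtime 14.93 hours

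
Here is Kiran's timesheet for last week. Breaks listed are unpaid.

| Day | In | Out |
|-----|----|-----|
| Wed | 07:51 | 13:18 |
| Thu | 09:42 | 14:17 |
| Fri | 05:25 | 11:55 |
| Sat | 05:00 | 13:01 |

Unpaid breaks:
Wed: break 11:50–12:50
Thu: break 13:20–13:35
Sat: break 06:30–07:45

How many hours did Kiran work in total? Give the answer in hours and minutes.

22 h 3 min

Wed: 07:51–13:18 = 5 h 27 min; less 60 min break → 4 h 27 min
Thu: 09:42–14:17 = 4 h 35 min; less 15 min break → 4 h 20 min
Fri: 05:25–11:55 = 6 h 30 min
Sat: 05:00–13:01 = 8 h 1 min; less 75 min break → 6 h 46 min
Total: 4 h 27 min + 4 h 20 min + 6 h 30 min + 6 h 46 min = 22 h 3 min.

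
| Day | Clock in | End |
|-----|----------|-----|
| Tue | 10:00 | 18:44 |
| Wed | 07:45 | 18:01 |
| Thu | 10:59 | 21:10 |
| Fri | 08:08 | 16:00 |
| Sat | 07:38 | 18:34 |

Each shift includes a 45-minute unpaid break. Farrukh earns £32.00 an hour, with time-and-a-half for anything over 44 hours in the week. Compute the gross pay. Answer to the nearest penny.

£1419.20

Tue: 10:00–18:44 = 8 h 44 min; less 45 min break → 7 h 59 min
Wed: 07:45–18:01 = 10 h 16 min; less 45 min break → 9 h 31 min
Thu: 10:59–21:10 = 10 h 11 min; less 45 min break → 9 h 26 min
Fri: 08:08–16:00 = 7 h 52 min; less 45 min break → 7 h 7 min
Sat: 07:38–18:34 = 10 h 56 min; less 45 min break → 10 h 11 min
Total worked: 44 h 14 min = 2654 min.
Regular 44 h 0 min = 2640 min at £32.00/h; overtime 0 h 14 min = 14 min at £48.00/h.
Pay = (2640 × £32.00 + 14 × £48.00) ÷ 60 = £1419.20.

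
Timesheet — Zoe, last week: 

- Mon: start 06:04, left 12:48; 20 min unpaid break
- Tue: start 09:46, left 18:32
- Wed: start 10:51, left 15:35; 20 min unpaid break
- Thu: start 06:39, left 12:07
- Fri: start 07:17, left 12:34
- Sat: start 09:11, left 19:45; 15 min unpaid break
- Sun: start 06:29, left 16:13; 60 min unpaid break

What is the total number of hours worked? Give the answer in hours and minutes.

Mon: 06:04–12:48 = 6 h 44 min; less 20 min break → 6 h 24 min
Tue: 09:46–18:32 = 8 h 46 min
Wed: 10:51–15:35 = 4 h 44 min; less 20 min break → 4 h 24 min
Thu: 06:39–12:07 = 5 h 28 min
Fri: 07:17–12:34 = 5 h 17 min
Sat: 09:11–19:45 = 10 h 34 min; less 15 min break → 10 h 19 min
Sun: 06:29–16:13 = 9 h 44 min; less 60 min break → 8 h 44 min
Total: 6 h 24 min + 8 h 46 min + 4 h 24 min + 5 h 28 min + 5 h 17 min + 10 h 19 min + 8 h 44 min = 49 h 22 min.

49 h 22 min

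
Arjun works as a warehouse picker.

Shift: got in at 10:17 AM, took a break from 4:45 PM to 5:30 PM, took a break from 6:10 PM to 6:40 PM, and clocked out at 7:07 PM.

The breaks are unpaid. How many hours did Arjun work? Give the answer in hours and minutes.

7 h 35 min

Shift: 10:17 AM–7:07 PM = 8 h 50 min; less 75 min break → 7 h 35 min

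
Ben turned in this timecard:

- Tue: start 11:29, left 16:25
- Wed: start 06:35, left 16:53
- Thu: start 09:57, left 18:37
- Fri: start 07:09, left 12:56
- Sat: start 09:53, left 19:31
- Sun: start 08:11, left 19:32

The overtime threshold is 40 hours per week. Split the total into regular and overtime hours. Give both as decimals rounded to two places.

Regular 40.00 hours, overtime 10.67 hours

Tue: 11:29–16:25 = 4 h 56 min
Wed: 06:35–16:53 = 10 h 18 min
Thu: 09:57–18:37 = 8 h 40 min
Fri: 07:09–12:56 = 5 h 47 min
Sat: 09:53–19:31 = 9 h 38 min
Sun: 08:11–19:32 = 11 h 21 min
Total worked: 50 h 40 min = 50.67 h.
Threshold 40 h → overtime 10 h 40 min, regular 40 h 0 min.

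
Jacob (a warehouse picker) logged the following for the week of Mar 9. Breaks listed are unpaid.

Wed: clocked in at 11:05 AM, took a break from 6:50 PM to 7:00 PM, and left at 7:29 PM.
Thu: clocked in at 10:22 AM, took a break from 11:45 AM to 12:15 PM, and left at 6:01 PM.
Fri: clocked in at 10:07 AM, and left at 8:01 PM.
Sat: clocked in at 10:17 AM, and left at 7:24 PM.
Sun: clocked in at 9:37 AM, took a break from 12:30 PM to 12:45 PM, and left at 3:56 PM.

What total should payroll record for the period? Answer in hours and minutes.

Wed: 11:05 AM–7:29 PM = 8 h 24 min; less 10 min break → 8 h 14 min
Thu: 10:22 AM–6:01 PM = 7 h 39 min; less 30 min break → 7 h 9 min
Fri: 10:07 AM–8:01 PM = 9 h 54 min
Sat: 10:17 AM–7:24 PM = 9 h 7 min
Sun: 9:37 AM–3:56 PM = 6 h 19 min; less 15 min break → 6 h 4 min
Total: 8 h 14 min + 7 h 9 min + 9 h 54 min + 9 h 7 min + 6 h 4 min = 40 h 28 min.

40 h 28 min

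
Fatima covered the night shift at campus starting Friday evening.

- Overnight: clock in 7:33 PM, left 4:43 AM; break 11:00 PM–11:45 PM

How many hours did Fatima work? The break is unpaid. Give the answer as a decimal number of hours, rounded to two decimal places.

Overnight: 7:33 PM → midnight = 4 h 27 min; midnight → 4:43 AM = 4 h 43 min; span 9 h 10 min; less 45 min break → 8 h 25 min

8.42 hours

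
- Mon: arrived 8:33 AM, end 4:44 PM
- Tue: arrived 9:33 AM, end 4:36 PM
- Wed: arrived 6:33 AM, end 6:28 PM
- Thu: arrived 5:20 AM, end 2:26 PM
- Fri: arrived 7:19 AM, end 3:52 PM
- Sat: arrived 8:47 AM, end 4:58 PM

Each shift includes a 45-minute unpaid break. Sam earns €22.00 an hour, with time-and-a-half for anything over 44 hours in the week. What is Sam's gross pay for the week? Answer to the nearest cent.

Mon: 8:33 AM–4:44 PM = 8 h 11 min; less 45 min break → 7 h 26 min
Tue: 9:33 AM–4:36 PM = 7 h 3 min; less 45 min break → 6 h 18 min
Wed: 6:33 AM–6:28 PM = 11 h 55 min; less 45 min break → 11 h 10 min
Thu: 5:20 AM–2:26 PM = 9 h 6 min; less 45 min break → 8 h 21 min
Fri: 7:19 AM–3:52 PM = 8 h 33 min; less 45 min break → 7 h 48 min
Sat: 8:47 AM–4:58 PM = 8 h 11 min; less 45 min break → 7 h 26 min
Total worked: 48 h 29 min = 2909 min.
Regular 44 h 0 min = 2640 min at €22.00/h; overtime 4 h 29 min = 269 min at €33.00/h.
Pay = (2640 × €22.00 + 269 × €33.00) ÷ 60 = €1115.95.

€1115.95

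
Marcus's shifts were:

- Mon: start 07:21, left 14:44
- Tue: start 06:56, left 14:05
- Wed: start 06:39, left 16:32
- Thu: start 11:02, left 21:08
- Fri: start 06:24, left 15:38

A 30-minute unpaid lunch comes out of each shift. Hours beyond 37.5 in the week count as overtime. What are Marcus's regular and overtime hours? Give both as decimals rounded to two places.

Mon: 07:21–14:44 = 7 h 23 min; less 30 min break → 6 h 53 min
Tue: 06:56–14:05 = 7 h 9 min; less 30 min break → 6 h 39 min
Wed: 06:39–16:32 = 9 h 53 min; less 30 min break → 9 h 23 min
Thu: 11:02–21:08 = 10 h 6 min; less 30 min break → 9 h 36 min
Fri: 06:24–15:38 = 9 h 14 min; less 30 min break → 8 h 44 min
Total worked: 41 h 15 min = 41.25 h.
Threshold 37.5 h → overtime 3 h 45 min, regular 37 h 30 min.

Regular 37.50 hours, overtime 3.75 hours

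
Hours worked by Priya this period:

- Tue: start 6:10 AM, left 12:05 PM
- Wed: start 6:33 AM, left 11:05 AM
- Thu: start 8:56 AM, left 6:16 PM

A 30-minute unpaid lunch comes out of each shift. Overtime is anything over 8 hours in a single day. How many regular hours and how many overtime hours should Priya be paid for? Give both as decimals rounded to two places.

Regular 17.45 hours, overtime 0.83 hours

Tue: 6:10 AM–12:05 PM = 5 h 55 min; less 30 min break → 5 h 25 min
Wed: 6:33 AM–11:05 AM = 4 h 32 min; less 30 min break → 4 h 2 min
Thu: 8:56 AM–6:16 PM = 9 h 20 min; less 30 min break → 8 h 50 min
Tue reg 5 h 25 min / OT 0 h 0 min; Wed reg 4 h 2 min / OT 0 h 0 min; Thu reg 8 h 0 min / OT 0 h 50 min.
Totals: regular 17 h 27 min, overtime 0 h 50 min.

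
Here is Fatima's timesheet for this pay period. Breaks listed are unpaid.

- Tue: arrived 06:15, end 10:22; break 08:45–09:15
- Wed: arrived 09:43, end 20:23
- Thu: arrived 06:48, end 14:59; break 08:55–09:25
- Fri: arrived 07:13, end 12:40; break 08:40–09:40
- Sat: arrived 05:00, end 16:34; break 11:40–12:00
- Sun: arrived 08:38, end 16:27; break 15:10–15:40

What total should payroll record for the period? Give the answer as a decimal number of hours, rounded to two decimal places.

Tue: 06:15–10:22 = 4 h 7 min; less 30 min break → 3 h 37 min
Wed: 09:43–20:23 = 10 h 40 min
Thu: 06:48–14:59 = 8 h 11 min; less 30 min break → 7 h 41 min
Fri: 07:13–12:40 = 5 h 27 min; less 60 min break → 4 h 27 min
Sat: 05:00–16:34 = 11 h 34 min; less 20 min break → 11 h 14 min
Sun: 08:38–16:27 = 7 h 49 min; less 30 min break → 7 h 19 min
Total: 3 h 37 min + 10 h 40 min + 7 h 41 min + 4 h 27 min + 11 h 14 min + 7 h 19 min = 44 h 58 min.

44.97 hours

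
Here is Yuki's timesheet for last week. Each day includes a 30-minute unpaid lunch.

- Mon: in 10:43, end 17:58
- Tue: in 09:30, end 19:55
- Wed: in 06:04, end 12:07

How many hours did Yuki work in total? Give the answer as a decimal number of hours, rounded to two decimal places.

22.22 hours

Mon: 10:43–17:58 = 7 h 15 min; less 30 min break → 6 h 45 min
Tue: 09:30–19:55 = 10 h 25 min; less 30 min break → 9 h 55 min
Wed: 06:04–12:07 = 6 h 3 min; less 30 min break → 5 h 33 min
Total: 6 h 45 min + 9 h 55 min + 5 h 33 min = 22 h 13 min.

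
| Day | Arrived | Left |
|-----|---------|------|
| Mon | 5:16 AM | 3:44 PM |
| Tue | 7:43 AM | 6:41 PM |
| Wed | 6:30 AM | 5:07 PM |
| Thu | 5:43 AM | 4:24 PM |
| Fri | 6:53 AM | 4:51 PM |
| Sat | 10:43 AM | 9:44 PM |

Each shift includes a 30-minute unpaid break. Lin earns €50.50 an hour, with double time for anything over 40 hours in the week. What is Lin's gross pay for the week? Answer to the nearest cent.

Mon: 5:16 AM–3:44 PM = 10 h 28 min; less 30 min break → 9 h 58 min
Tue: 7:43 AM–6:41 PM = 10 h 58 min; less 30 min break → 10 h 28 min
Wed: 6:30 AM–5:07 PM = 10 h 37 min; less 30 min break → 10 h 7 min
Thu: 5:43 AM–4:24 PM = 10 h 41 min; less 30 min break → 10 h 11 min
Fri: 6:53 AM–4:51 PM = 9 h 58 min; less 30 min break → 9 h 28 min
Sat: 10:43 AM–9:44 PM = 11 h 1 min; less 30 min break → 10 h 31 min
Total worked: 60 h 43 min = 3643 min.
Regular 40 h 0 min = 2400 min at €50.50/h; overtime 20 h 43 min = 1243 min at €101.00/h.
Pay = (2400 × €50.50 + 1243 × €101.00) ÷ 60 = €4112.38.

€4112.38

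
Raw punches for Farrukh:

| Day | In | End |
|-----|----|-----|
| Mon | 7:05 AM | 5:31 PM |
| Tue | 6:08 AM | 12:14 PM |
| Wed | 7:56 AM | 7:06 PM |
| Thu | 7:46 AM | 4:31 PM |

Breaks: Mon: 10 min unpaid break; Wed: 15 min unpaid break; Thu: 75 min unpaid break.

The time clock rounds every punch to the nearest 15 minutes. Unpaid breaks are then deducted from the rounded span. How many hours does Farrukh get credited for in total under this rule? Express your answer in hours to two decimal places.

34.58 hours

Mon: in 7:05 AM→7:00 AM, out 5:31 PM→5:30 PM; 10 h 30 min − 10 min = 10 h 20 min
Tue: in 6:08 AM→6:15 AM, out 12:14 PM→12:15 PM; 6 h 0 min
Wed: in 7:56 AM→8:00 AM, out 7:06 PM→7:00 PM; 11 h 0 min − 15 min = 10 h 45 min
Thu: in 7:46 AM→7:45 AM, out 4:31 PM→4:30 PM; 8 h 45 min − 75 min = 7 h 30 min
Total credited: 34 h 35 min.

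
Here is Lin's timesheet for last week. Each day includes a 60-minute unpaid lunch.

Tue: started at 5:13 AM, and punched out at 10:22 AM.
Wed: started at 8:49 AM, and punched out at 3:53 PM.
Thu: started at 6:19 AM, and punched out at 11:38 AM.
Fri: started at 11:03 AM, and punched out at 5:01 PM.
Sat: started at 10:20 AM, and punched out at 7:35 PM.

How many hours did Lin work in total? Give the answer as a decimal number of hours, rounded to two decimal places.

Tue: 5:13 AM–10:22 AM = 5 h 9 min; less 60 min break → 4 h 9 min
Wed: 8:49 AM–3:53 PM = 7 h 4 min; less 60 min break → 6 h 4 min
Thu: 6:19 AM–11:38 AM = 5 h 19 min; less 60 min break → 4 h 19 min
Fri: 11:03 AM–5:01 PM = 5 h 58 min; less 60 min break → 4 h 58 min
Sat: 10:20 AM–7:35 PM = 9 h 15 min; less 60 min break → 8 h 15 min
Total: 4 h 9 min + 6 h 4 min + 4 h 19 min + 4 h 58 min + 8 h 15 min = 27 h 45 min.

27.75 hours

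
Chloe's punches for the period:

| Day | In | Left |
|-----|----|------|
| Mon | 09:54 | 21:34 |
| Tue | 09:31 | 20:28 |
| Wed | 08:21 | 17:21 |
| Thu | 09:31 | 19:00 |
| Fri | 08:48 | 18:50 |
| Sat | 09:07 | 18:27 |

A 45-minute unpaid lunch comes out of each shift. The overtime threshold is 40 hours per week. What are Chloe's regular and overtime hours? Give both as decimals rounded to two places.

Mon: 09:54–21:34 = 11 h 40 min; less 45 min break → 10 h 55 min
Tue: 09:31–20:28 = 10 h 57 min; less 45 min break → 10 h 12 min
Wed: 08:21–17:21 = 9 h 0 min; less 45 min break → 8 h 15 min
Thu: 09:31–19:00 = 9 h 29 min; less 45 min break → 8 h 44 min
Fri: 08:48–18:50 = 10 h 2 min; less 45 min break → 9 h 17 min
Sat: 09:07–18:27 = 9 h 20 min; less 45 min break → 8 h 35 min
Total worked: 55 h 58 min = 55.97 h.
Threshold 40 h → overtime 15 h 58 min, regular 40 h 0 min.

Regular 40.00 hours, overtime 15.97 hours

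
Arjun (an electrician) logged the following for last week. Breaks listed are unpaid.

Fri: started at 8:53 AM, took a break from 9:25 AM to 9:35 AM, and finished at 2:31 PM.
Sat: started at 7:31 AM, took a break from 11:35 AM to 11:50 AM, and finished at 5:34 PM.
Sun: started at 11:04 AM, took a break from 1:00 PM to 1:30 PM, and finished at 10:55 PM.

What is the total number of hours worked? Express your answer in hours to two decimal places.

Fri: 8:53 AM–2:31 PM = 5 h 38 min; less 10 min break → 5 h 28 min
Sat: 7:31 AM–5:34 PM = 10 h 3 min; less 15 min break → 9 h 48 min
Sun: 11:04 AM–10:55 PM = 11 h 51 min; less 30 min break → 11 h 21 min
Total: 5 h 28 min + 9 h 48 min + 11 h 21 min = 26 h 37 min.

26.62 hours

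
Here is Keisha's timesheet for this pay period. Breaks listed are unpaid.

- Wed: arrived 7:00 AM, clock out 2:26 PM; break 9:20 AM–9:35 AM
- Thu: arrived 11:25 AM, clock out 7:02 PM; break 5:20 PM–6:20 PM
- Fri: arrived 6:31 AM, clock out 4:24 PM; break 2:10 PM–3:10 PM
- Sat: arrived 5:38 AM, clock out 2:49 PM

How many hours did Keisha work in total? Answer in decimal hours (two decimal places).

31.87 hours

Wed: 7:00 AM–2:26 PM = 7 h 26 min; less 15 min break → 7 h 11 min
Thu: 11:25 AM–7:02 PM = 7 h 37 min; less 60 min break → 6 h 37 min
Fri: 6:31 AM–4:24 PM = 9 h 53 min; less 60 min break → 8 h 53 min
Sat: 5:38 AM–2:49 PM = 9 h 11 min
Total: 7 h 11 min + 6 h 37 min + 8 h 53 min + 9 h 11 min = 31 h 52 min.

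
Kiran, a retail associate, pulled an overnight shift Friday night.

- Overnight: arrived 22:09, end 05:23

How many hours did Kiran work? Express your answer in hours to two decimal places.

7.23 hours

Overnight: 22:09 → midnight = 1 h 51 min; midnight → 05:23 = 5 h 23 min; span 7 h 14 min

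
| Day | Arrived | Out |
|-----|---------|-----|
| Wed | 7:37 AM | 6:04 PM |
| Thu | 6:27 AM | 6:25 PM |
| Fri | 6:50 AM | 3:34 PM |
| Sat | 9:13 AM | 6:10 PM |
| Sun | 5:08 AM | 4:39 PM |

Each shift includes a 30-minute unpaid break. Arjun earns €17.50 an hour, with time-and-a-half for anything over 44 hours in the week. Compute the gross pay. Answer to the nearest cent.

Wed: 7:37 AM–6:04 PM = 10 h 27 min; less 30 min break → 9 h 57 min
Thu: 6:27 AM–6:25 PM = 11 h 58 min; less 30 min break → 11 h 28 min
Fri: 6:50 AM–3:34 PM = 8 h 44 min; less 30 min break → 8 h 14 min
Sat: 9:13 AM–6:10 PM = 8 h 57 min; less 30 min break → 8 h 27 min
Sun: 5:08 AM–4:39 PM = 11 h 31 min; less 30 min break → 11 h 1 min
Total worked: 49 h 7 min = 2947 min.
Regular 44 h 0 min = 2640 min at €17.50/h; overtime 5 h 7 min = 307 min at €26.25/h.
Pay = (2640 × €17.50 + 307 × €26.25) ÷ 60 = €904.31.

€904.31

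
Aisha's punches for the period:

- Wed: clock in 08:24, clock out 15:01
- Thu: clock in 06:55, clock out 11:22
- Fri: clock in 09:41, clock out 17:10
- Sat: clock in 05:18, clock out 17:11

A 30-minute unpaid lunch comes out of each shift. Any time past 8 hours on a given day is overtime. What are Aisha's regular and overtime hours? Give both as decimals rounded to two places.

Wed: 08:24–15:01 = 6 h 37 min; less 30 min break → 6 h 7 min
Thu: 06:55–11:22 = 4 h 27 min; less 30 min break → 3 h 57 min
Fri: 09:41–17:10 = 7 h 29 min; less 30 min break → 6 h 59 min
Sat: 05:18–17:11 = 11 h 53 min; less 30 min break → 11 h 23 min
Wed reg 6 h 7 min / OT 0 h 0 min; Thu reg 3 h 57 min / OT 0 h 0 min; Fri reg 6 h 59 min / OT 0 h 0 min; Sat reg 8 h 0 min / OT 3 h 23 min.
Totals: regular 25 h 3 min, overtime 3 h 23 min.

Regular 25.05 hours, overtime 3.38 hours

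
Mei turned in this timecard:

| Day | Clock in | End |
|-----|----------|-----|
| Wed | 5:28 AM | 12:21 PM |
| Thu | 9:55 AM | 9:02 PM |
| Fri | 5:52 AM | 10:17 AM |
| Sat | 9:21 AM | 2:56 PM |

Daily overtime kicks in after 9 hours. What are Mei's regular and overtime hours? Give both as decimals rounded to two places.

Regular 25.88 hours, overtime 2.12 hours

Wed: 5:28 AM–12:21 PM = 6 h 53 min
Thu: 9:55 AM–9:02 PM = 11 h 7 min
Fri: 5:52 AM–10:17 AM = 4 h 25 min
Sat: 9:21 AM–2:56 PM = 5 h 35 min
Wed reg 6 h 53 min / OT 0 h 0 min; Thu reg 9 h 0 min / OT 2 h 7 min; Fri reg 4 h 25 min / OT 0 h 0 min; Sat reg 5 h 35 min / OT 0 h 0 min.
Totals: regular 25 h 53 min, overtime 2 h 7 min.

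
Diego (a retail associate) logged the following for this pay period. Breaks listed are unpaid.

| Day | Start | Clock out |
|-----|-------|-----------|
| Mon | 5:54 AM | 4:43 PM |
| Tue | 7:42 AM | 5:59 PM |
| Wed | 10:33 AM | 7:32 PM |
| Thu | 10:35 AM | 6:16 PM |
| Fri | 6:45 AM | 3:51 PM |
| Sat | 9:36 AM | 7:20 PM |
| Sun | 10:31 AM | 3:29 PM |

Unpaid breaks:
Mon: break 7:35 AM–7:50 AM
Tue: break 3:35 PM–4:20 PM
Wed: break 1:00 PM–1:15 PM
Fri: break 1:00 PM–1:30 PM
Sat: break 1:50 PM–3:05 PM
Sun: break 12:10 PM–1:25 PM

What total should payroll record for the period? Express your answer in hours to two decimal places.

Mon: 5:54 AM–4:43 PM = 10 h 49 min; less 15 min break → 10 h 34 min
Tue: 7:42 AM–5:59 PM = 10 h 17 min; less 45 min break → 9 h 32 min
Wed: 10:33 AM–7:32 PM = 8 h 59 min; less 15 min break → 8 h 44 min
Thu: 10:35 AM–6:16 PM = 7 h 41 min
Fri: 6:45 AM–3:51 PM = 9 h 6 min; less 30 min break → 8 h 36 min
Sat: 9:36 AM–7:20 PM = 9 h 44 min; less 75 min break → 8 h 29 min
Sun: 10:31 AM–3:29 PM = 4 h 58 min; less 75 min break → 3 h 43 min
Total: 10 h 34 min + 9 h 32 min + 8 h 44 min + 7 h 41 min + 8 h 36 min + 8 h 29 min + 3 h 43 min = 57 h 19 min.

57.32 hours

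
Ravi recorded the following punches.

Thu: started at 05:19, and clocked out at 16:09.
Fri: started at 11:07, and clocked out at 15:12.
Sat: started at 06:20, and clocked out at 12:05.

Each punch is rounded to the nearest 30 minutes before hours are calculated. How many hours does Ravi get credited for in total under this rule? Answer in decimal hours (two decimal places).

Thu: in 05:19→05:30, out 16:09→16:00; 10 h 30 min
Fri: in 11:07→11:00, out 15:12→15:00; 4 h 0 min
Sat: in 06:20→06:30, out 12:05→12:00; 5 h 30 min
Total credited: 20 h 0 min.

20.00 hours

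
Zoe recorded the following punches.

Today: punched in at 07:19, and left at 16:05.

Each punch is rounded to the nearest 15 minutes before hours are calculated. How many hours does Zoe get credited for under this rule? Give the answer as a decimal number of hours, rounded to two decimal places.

Today: in 07:19→07:15, out 16:05→16:00; 8 h 45 min

8.75 hours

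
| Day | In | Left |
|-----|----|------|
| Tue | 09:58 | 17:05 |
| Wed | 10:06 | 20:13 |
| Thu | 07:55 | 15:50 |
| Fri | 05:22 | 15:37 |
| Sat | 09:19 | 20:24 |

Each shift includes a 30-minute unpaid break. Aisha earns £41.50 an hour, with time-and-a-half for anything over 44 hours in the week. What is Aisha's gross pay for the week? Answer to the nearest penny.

£1825.31

Tue: 09:58–17:05 = 7 h 7 min; less 30 min break → 6 h 37 min
Wed: 10:06–20:13 = 10 h 7 min; less 30 min break → 9 h 37 min
Thu: 07:55–15:50 = 7 h 55 min; less 30 min break → 7 h 25 min
Fri: 05:22–15:37 = 10 h 15 min; less 30 min break → 9 h 45 min
Sat: 09:19–20:24 = 11 h 5 min; less 30 min break → 10 h 35 min
Total worked: 43 h 59 min = 2639 min.
Regular 43 h 59 min = 2639 min at £41.50/h; overtime 0 h 0 min = 0 min at £62.25/h.
Pay = (2639 × £41.50 + 0 × £62.25) ÷ 60 = £1825.31.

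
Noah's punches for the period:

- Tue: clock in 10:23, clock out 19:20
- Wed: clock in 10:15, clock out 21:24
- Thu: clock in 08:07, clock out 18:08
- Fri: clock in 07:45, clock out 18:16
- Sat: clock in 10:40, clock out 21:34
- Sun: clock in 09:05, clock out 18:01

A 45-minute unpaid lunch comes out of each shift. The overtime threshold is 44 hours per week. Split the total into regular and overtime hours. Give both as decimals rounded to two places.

Regular 44.00 hours, overtime 11.97 hours

Tue: 10:23–19:20 = 8 h 57 min; less 45 min break → 8 h 12 min
Wed: 10:15–21:24 = 11 h 9 min; less 45 min break → 10 h 24 min
Thu: 08:07–18:08 = 10 h 1 min; less 45 min break → 9 h 16 min
Fri: 07:45–18:16 = 10 h 31 min; less 45 min break → 9 h 46 min
Sat: 10:40–21:34 = 10 h 54 min; less 45 min break → 10 h 9 min
Sun: 09:05–18:01 = 8 h 56 min; less 45 min break → 8 h 11 min
Total worked: 55 h 58 min = 55.97 h.
Threshold 44 h → overtime 11 h 58 min, regular 44 h 0 min.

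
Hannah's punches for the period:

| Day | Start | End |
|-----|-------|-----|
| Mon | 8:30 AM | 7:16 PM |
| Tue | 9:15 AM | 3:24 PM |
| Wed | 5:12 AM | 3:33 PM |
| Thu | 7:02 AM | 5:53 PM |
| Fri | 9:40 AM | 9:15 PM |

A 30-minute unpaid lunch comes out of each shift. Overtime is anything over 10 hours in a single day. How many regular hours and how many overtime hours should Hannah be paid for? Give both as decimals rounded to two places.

Regular 45.50 hours, overtime 1.70 hours

Mon: 8:30 AM–7:16 PM = 10 h 46 min; less 30 min break → 10 h 16 min
Tue: 9:15 AM–3:24 PM = 6 h 9 min; less 30 min break → 5 h 39 min
Wed: 5:12 AM–3:33 PM = 10 h 21 min; less 30 min break → 9 h 51 min
Thu: 7:02 AM–5:53 PM = 10 h 51 min; less 30 min break → 10 h 21 min
Fri: 9:40 AM–9:15 PM = 11 h 35 min; less 30 min break → 11 h 5 min
Mon reg 10 h 0 min / OT 0 h 16 min; Tue reg 5 h 39 min / OT 0 h 0 min; Wed reg 9 h 51 min / OT 0 h 0 min; Thu reg 10 h 0 min / OT 0 h 21 min; Fri reg 10 h 0 min / OT 1 h 5 min.
Totals: regular 45 h 30 min, overtime 1 h 42 min.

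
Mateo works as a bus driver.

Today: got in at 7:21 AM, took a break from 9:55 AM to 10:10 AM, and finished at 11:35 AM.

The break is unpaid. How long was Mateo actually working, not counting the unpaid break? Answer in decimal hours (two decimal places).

3.98 hours

Today: 7:21 AM–11:35 AM = 4 h 14 min; less 15 min break → 3 h 59 min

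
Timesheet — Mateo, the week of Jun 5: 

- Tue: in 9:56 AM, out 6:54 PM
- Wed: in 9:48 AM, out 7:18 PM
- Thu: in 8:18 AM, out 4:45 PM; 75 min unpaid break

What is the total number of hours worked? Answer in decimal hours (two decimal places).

25.67 hours

Tue: 9:56 AM–6:54 PM = 8 h 58 min
Wed: 9:48 AM–7:18 PM = 9 h 30 min
Thu: 8:18 AM–4:45 PM = 8 h 27 min; less 75 min break → 7 h 12 min
Total: 8 h 58 min + 9 h 30 min + 7 h 12 min = 25 h 40 min.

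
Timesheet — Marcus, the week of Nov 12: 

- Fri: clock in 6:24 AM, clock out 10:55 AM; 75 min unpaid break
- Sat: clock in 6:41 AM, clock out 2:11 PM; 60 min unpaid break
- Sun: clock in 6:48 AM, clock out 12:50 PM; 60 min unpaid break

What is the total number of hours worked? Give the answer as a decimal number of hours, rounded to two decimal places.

Fri: 6:24 AM–10:55 AM = 4 h 31 min; less 75 min break → 3 h 16 min
Sat: 6:41 AM–2:11 PM = 7 h 30 min; less 60 min break → 6 h 30 min
Sun: 6:48 AM–12:50 PM = 6 h 2 min; less 60 min break → 5 h 2 min
Total: 3 h 16 min + 6 h 30 min + 5 h 2 min = 14 h 48 min.

14.80 hours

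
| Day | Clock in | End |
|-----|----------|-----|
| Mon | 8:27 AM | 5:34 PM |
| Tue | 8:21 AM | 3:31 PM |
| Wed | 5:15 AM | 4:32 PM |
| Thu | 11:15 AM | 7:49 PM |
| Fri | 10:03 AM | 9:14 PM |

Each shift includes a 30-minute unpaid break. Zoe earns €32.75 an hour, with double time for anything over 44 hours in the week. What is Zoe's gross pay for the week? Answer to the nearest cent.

Mon: 8:27 AM–5:34 PM = 9 h 7 min; less 30 min break → 8 h 37 min
Tue: 8:21 AM–3:31 PM = 7 h 10 min; less 30 min break → 6 h 40 min
Wed: 5:15 AM–4:32 PM = 11 h 17 min; less 30 min break → 10 h 47 min
Thu: 11:15 AM–7:49 PM = 8 h 34 min; less 30 min break → 8 h 4 min
Fri: 10:03 AM–9:14 PM = 11 h 11 min; less 30 min break → 10 h 41 min
Total worked: 44 h 49 min = 2689 min.
Regular 44 h 0 min = 2640 min at €32.75/h; overtime 0 h 49 min = 49 min at €65.50/h.
Pay = (2640 × €32.75 + 49 × €65.50) ÷ 60 = €1494.49.

€1494.49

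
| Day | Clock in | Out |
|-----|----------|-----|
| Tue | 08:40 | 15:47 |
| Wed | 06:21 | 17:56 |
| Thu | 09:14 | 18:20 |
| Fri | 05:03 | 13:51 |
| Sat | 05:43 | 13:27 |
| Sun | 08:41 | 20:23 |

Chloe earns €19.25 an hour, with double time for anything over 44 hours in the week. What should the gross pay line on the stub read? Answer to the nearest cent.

€1310.28

Tue: 08:40–15:47 = 7 h 7 min
Wed: 06:21–17:56 = 11 h 35 min
Thu: 09:14–18:20 = 9 h 6 min
Fri: 05:03–13:51 = 8 h 48 min
Sat: 05:43–13:27 = 7 h 44 min
Sun: 08:41–20:23 = 11 h 42 min
Total worked: 56 h 2 min = 3362 min.
Regular 44 h 0 min = 2640 min at €19.25/h; overtime 12 h 2 min = 722 min at €38.50/h.
Pay = (2640 × €19.25 + 722 × €38.50) ÷ 60 = €1310.28.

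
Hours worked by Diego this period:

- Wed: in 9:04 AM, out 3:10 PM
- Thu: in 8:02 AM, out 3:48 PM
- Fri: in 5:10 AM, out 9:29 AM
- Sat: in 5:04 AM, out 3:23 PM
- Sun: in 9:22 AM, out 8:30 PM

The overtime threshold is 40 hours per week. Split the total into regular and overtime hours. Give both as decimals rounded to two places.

Regular 39.63 hours, overtime 0.00 hours

Wed: 9:04 AM–3:10 PM = 6 h 6 min
Thu: 8:02 AM–3:48 PM = 7 h 46 min
Fri: 5:10 AM–9:29 AM = 4 h 19 min
Sat: 5:04 AM–3:23 PM = 10 h 19 min
Sun: 9:22 AM–8:30 PM = 11 h 8 min
Total worked: 39 h 38 min = 39.63 h.
Threshold 40 h → overtime 0 h 0 min, regular 39 h 38 min.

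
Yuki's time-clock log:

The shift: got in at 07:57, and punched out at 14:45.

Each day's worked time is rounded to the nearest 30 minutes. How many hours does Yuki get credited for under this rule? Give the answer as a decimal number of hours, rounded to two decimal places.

7.00 hours

The shift: 07:57–14:45 = 6 h 48 min → rounds to 7 h 0 min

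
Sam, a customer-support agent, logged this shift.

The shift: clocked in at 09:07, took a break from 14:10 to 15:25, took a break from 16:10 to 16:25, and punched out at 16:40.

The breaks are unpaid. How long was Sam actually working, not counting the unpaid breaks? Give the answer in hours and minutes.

6 h 3 min

The shift: 09:07–16:40 = 7 h 33 min; less 90 min break → 6 h 3 min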